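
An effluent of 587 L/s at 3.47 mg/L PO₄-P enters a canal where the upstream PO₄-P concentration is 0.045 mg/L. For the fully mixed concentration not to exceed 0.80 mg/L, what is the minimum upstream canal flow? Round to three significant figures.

Set C_mix = 0.80: (Q·0.04500 + 587.0·3.470) / (Q + 587.0) = 0.80
→ Q = 587.0·(3.470 − 0.80)/(0.80 − 0.04500) = 2076 L/s.

2080 L/s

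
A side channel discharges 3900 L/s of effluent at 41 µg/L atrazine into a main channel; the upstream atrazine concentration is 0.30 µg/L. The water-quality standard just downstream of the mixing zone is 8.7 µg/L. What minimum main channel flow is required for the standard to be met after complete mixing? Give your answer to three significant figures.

15000 L/s

Set C_mix = 8.7: (Q·0.3000 + 3900·41.00) / (Q + 3900) = 8.7
→ Q = 3900·(41.00 − 8.7)/(8.7 − 0.3000) = 15000 L/s.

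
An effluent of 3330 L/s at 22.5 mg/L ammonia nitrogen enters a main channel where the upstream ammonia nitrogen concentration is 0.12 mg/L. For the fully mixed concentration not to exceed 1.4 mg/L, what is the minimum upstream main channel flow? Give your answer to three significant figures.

Set C_mix = 1.4: (Q·0.1200 + 3330·22.50) / (Q + 3330) = 1.4
→ Q = 3330·(22.50 − 1.4)/(1.4 − 0.1200) = 54890 L/s.

54900 L/s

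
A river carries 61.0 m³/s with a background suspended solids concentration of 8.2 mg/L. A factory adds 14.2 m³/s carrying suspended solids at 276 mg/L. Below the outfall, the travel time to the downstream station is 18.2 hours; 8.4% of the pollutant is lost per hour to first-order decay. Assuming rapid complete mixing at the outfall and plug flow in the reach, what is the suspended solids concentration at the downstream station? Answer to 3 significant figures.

11.9 mg/L

After mixing, C = (61.00·8.200 + 14.20·276.0) / 75.20 = 4419/75.20 = 58.77 mg/L.
8.4%/h lost → k = −ln(1 − 0.084) = 0.08774 h⁻¹.
Applying C = C₀e^(−kt): 58.77 × 0.2025 = 11.90 mg/L.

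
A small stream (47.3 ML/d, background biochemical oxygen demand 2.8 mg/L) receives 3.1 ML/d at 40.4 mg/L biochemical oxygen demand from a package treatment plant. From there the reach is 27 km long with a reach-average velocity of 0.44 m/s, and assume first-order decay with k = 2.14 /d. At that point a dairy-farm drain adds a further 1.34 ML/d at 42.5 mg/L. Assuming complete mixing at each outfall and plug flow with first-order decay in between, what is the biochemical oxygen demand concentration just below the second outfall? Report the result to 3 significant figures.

2.19 mg/L

Conservation of mass: C = (47.30·2.800 + 3.100·40.40) / 50.40 = 257.7/50.40 = 5.113 mg/L; combined flow 50.40 ML/d.
Travel time t = 27·1000 / 0.44 = 61360 s = 17.05 h.
Decay over the reach: 5.113·exp(−kt) = 5.113·0.2187 = 1.118 mg/L.
At the second outfall, C = (50.40·1.118 + 1.340·42.50) / (50.40 + 1.340) = 2.190 mg/L.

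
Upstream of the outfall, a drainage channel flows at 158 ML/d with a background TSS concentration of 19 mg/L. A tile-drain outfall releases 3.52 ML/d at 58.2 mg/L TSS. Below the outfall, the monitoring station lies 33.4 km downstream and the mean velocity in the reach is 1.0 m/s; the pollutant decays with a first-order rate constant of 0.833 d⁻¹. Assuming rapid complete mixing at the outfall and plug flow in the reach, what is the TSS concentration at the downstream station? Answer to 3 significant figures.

14.4 mg/L

Flow-weighted average: C = (158.0·19.00 + 3.520·58.20) / 161.5 = 3207/161.5 = 19.85 mg/L.
Travel time t = 33.4·1000 / 1.0 = 33400 s = 9.278 h.
After decay, C = 19.85 × e^(−kt) = 19.85 × 0.7247 = 14.39 mg/L.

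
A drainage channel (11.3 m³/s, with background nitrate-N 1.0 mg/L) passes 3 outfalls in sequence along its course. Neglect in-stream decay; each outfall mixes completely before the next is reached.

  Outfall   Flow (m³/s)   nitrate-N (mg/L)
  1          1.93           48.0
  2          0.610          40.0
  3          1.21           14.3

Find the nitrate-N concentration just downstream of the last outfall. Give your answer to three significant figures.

9.68 mg/L

Outfall 1: combined Q = 13.23 m³/s; C = (11.30·1.000 + 1.930·48.00)/13.23 = 7.856 mg/L.
Outfall 2: combined Q = 13.84 m³/s; C = (13.23·7.856 + 0.6100·40.00)/13.84 = 9.273 mg/L.
Outfall 3: combined Q = 15.05 m³/s; C = (13.84·9.273 + 1.210·14.30)/15.05 = 9.677 mg/L.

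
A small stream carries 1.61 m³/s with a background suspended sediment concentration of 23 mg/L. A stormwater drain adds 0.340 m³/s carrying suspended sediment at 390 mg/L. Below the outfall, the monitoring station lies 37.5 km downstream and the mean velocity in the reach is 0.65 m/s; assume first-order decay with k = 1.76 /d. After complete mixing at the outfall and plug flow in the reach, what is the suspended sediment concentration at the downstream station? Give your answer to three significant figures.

26.9 mg/L

Conservation of mass: C = (1.610·23.00 + 0.3400·390.0) / 1.950 = 169.6/1.950 = 86.99 mg/L.
Travel time t = 37.5·1000 / 0.65 = 57690 s = 16.03 h.
After decay, C = 86.99 × e^(−kt) = 86.99 × 0.3088 = 26.86 mg/L.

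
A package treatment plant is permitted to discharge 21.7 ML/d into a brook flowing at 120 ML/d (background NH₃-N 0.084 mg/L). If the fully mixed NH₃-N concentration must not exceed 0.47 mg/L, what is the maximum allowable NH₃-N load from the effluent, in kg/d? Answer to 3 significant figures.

Mass balance at the limit: 120.0·0.08400 + 21.70·Cₑ = 141.7·0.47 → Cₑ = 2.605 mg/L.
21.70 ML/d = 0.2512 m³/s. Load = 0.2512 m³/s × 2.605 g/m³ × 86 400 s/d = 56.52 kg/d.

56.5 kg/d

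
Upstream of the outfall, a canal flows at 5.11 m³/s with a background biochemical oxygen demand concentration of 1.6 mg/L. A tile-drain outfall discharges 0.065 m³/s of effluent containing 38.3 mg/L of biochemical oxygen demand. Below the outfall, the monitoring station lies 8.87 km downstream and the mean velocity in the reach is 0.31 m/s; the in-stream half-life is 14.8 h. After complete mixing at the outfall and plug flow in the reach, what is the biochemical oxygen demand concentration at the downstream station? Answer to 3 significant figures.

1.42 mg/L

Flow-weighted average: C = (5.110·1.600 + 0.06500·38.30) / 5.175 = 10.67/5.175 = 2.061 mg/L.
Travel time t = 8.87·1000 / 0.31 = 28610 s = 7.948 h.
Half-life 14.8 h → k = ln 2 / 14.8 = 0.04683 h⁻¹ = 1.124 d⁻¹.
Applying C = C₀e^(−kt): 2.061 × 0.6892 = 1.420 mg/L.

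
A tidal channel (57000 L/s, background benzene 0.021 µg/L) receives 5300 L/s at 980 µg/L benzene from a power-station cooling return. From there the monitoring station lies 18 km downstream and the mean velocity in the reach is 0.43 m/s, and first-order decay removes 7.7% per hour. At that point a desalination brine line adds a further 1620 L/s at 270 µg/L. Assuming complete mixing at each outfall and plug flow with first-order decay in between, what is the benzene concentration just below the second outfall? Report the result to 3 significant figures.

Flow-weighted average: C = (57000·0.02100 + 5300·980.0) / 62300 = 5195000/62300 = 83.39 µg/L; combined flow 62300 L/s.
Travel time t = 18·1000 / 0.43 = 41860 s = 11.63 h.
7.7%/h lost → k = −ln(1 − 0.077) = 0.08013 h⁻¹.
First-order decay: C = 83.39·exp(−k·t) = 83.39·0.3939 = 32.85 µg/L.
Second outfall: C = (62300·32.85 + 1620·270.0)/63920 = 38.86 µg/L.

38.9 µg/L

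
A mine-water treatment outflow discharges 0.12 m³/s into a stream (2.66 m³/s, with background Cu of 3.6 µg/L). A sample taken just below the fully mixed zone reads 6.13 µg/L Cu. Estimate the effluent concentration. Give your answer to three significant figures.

Mass balance: 2.660·3.600 + 0.1200·Cₑ = 2.780·6.130
→ Cₑ = (2.780·6.130 − 2.660·3.600) / 0.1200 = 62.21 µg/L.

62.2 µg/L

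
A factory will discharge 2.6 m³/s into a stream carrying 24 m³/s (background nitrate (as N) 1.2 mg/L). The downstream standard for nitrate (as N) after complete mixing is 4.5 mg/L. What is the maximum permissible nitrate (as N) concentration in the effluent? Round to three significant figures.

35.0 mg/L

At the limit, (Qr·Cr + Qe·Cₑ)/(Qr + Qe) = 4.5:
Cₑ = (26.60·4.5 − 24.00·1.200) / 2.600 = 34.96 mg/L.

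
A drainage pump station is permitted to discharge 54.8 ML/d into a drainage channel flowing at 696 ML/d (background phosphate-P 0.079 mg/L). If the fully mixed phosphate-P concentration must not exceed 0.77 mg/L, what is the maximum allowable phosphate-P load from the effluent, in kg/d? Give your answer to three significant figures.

523 kg/d

Mass balance at the limit: 696.0·0.07900 + 54.80·Cₑ = 750.8·0.77 → Cₑ = 9.546 mg/L.
54.80 ML/d = 0.6343 m³/s. Load = 0.6343 m³/s × 9.546 g/m³ × 86 400 s/d = 523.1 kg/d.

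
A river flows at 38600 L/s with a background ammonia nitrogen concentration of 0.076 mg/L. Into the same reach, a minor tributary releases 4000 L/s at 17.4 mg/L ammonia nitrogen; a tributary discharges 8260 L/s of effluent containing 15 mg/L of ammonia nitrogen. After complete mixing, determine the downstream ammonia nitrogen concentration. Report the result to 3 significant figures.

3.86 mg/L

Conservation of mass: C = (38600·0.07600 + 4000·17.40 + 8260·15.00) / 50860 = 196400/50860 = 3.862 mg/L.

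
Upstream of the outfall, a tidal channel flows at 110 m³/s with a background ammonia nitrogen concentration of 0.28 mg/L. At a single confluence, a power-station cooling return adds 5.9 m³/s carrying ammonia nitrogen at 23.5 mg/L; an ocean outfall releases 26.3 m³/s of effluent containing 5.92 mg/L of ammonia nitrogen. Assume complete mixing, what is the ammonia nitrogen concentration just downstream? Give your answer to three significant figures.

2.29 mg/L

After mixing, C = (110.0·0.2800 + 5.900·23.50 + 26.30·5.920) / 142.2 = 325.1/142.2 = 2.287 mg/L.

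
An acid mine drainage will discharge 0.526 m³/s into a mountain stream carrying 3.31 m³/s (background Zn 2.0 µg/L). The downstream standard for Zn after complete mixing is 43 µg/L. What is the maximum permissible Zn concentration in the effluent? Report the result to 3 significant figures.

At the limit, (Qr·Cr + Qe·Cₑ)/(Qr + Qe) = 43:
Cₑ = (3.836·43 − 3.310·2.000) / 0.5260 = 301.0 µg/L.

301 µg/L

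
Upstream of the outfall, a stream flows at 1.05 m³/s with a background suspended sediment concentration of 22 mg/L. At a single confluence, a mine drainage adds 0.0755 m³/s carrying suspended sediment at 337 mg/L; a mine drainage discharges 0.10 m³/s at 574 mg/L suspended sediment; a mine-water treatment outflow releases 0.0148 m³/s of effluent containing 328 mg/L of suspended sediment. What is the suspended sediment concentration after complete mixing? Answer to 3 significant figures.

Mass balance: C = (1.050·22.00 + 0.07550·337.0 + 0.1000·574.0 + 0.01480·328.0) / 1.240 = 110.8/1.240 = 89.33 mg/L.

89.3 mg/L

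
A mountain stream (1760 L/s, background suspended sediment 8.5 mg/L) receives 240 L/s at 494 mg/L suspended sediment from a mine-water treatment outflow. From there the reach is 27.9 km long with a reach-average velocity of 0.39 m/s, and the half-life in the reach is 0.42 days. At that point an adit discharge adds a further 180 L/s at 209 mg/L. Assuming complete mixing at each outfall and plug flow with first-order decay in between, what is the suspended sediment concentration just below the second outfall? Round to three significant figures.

32.9 mg/L

Conservation of mass: C = (1760·8.500 + 240.0·494.0) / 2000 = 133500/2000 = 66.76 mg/L; combined flow 2000 L/s.
Travel time t = 27.9·1000 / 0.39 = 71540 s = 19.87 h.
Half-life 0.42 d → k = ln 2 / 0.42 = 1.650 d⁻¹.
Applying C = C₀e^(−kt): 66.76 × 0.2550 = 17.02 mg/L.
Second outfall: C = (2000·17.02 + 180.0·209.0)/2180 = 32.88 mg/L.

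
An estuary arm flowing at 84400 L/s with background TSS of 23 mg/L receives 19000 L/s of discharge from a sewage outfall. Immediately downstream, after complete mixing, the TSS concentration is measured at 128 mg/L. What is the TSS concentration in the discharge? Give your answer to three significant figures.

Mass balance: 84400·23.00 + 19000·Cₑ = 103400·128.0
→ Cₑ = (103400·128.0 − 84400·23.00) / 19000 = 594.4 mg/L.

594 mg/L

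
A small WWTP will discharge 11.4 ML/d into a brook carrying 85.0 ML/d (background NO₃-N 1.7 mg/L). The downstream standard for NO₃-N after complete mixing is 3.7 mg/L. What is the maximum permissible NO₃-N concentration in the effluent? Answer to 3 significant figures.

18.6 mg/L

At the limit, (Qr·Cr + Qe·Cₑ)/(Qr + Qe) = 3.7:
Cₑ = (96.40·3.7 − 85.00·1.700) / 11.40 = 18.61 mg/L.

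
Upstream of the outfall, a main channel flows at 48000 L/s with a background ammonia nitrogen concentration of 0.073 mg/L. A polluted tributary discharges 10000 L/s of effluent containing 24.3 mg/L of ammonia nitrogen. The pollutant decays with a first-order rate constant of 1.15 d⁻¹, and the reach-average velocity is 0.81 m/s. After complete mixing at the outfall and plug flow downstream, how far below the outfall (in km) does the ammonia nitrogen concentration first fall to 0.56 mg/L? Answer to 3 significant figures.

Flow-weighted average: C = (48000·0.07300 + 10000·24.30) / 58000 = 246500/58000 = 4.250 mg/L.
Set 4.250·exp(−k·t) = 0.56 → t = ln(4.250/0.56)/k = 152300 s = 42.30 h.
Distance = v·t = 0.81·152300 = 123300 m = 123.3 km.

123 km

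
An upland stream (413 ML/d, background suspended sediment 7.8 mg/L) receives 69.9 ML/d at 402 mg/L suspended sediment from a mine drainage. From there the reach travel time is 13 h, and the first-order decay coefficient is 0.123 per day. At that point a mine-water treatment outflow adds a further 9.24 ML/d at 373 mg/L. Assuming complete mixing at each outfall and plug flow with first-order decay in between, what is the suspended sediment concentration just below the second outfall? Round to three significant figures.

Mixed concentration C = ΣQC/ΣQ = (413.0·7.800 + 69.90·402.0) / 482.9 = 31320/482.9 = 64.86 mg/L; combined flow 482.9 ML/d.
Decay over the reach: 64.86·exp(−kt) = 64.86·0.9355 = 60.68 mg/L.
Second outfall: C = (482.9·60.68 + 9.240·373.0)/492.1 = 66.54 mg/L.

66.5 mg/L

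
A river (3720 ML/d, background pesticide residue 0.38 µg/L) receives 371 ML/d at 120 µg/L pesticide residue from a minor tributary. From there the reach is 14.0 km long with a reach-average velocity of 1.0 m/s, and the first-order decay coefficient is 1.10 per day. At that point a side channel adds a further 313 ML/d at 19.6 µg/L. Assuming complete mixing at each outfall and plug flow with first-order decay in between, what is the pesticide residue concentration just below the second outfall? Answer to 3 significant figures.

Conservation of mass: C = (3720·0.3800 + 371.0·120.0) / 4091 = 45930/4091 = 11.23 µg/L; combined flow 4091 ML/d.
Travel time t = 14.0·1000 / 1.0 = 14000 s = 3.889 h.
First-order decay: C = 11.23·exp(−k·t) = 11.23·0.8367 = 9.395 µg/L.
Second outfall: C = (4091·9.395 + 313.0·19.60)/4404 = 10.12 µg/L.

10.1 µg/L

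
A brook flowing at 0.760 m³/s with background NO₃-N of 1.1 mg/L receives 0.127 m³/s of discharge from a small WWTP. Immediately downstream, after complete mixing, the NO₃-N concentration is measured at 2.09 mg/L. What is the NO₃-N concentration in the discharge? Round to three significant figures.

Mass balance: 0.7600·1.100 + 0.1270·Cₑ = 0.8870·2.090
→ Cₑ = (0.8870·2.090 − 0.7600·1.100) / 0.1270 = 8.014 mg/L.

8.01 mg/L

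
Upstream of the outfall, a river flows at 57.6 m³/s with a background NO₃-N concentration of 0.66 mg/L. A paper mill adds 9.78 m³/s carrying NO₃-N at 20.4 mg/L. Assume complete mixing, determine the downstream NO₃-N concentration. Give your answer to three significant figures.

3.53 mg/L

Mass balance: C = (57.60·0.6600 + 9.780·20.40) / 67.38 = 237.5/67.38 = 3.525 mg/L.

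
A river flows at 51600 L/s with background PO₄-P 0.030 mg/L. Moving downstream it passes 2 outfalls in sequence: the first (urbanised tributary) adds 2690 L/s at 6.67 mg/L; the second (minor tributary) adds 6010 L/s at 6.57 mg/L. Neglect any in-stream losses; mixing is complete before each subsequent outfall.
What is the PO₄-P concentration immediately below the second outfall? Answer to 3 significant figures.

0.978 mg/L

Outfall 1: combined Q = 54290 L/s; C = (51600·0.03000 + 2690·6.670)/54290 = 0.3590 mg/L.
Outfall 2: combined Q = 60300 L/s; C = (54290·0.3590 + 6010·6.570)/60300 = 0.9780 mg/L.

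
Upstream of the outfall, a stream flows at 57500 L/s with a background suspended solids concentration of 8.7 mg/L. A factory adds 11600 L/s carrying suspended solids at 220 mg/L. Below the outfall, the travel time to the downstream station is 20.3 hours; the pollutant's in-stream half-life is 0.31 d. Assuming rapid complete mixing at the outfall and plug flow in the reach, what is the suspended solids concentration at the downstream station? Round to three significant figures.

6.66 mg/L

Mixed concentration C = ΣQC/ΣQ = (57500·8.700 + 11600·220.0) / 69100 = 3052000/69100 = 44.17 mg/L.
Half-life 0.31 d → k = ln 2 / 0.31 = 2.236 d⁻¹.
First-order decay: C = 44.17·exp(−k·t) = 44.17·0.1509 = 6.665 mg/L.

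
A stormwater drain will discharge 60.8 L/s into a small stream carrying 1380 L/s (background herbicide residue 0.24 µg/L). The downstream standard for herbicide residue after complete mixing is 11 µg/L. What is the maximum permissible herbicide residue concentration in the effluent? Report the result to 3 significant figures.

At the limit, (Qr·Cr + Qe·Cₑ)/(Qr + Qe) = 11:
Cₑ = (1441·11 − 1380·0.2400) / 60.80 = 255.2 µg/L.

255 µg/L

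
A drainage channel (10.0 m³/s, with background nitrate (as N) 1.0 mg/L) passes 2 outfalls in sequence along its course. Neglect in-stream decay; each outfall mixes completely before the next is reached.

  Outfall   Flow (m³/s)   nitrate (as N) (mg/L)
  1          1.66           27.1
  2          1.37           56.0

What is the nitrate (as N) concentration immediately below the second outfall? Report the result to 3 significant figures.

10.1 mg/L

Below outfall 1: Q → 11.66 m³/s, C = (10.00·1.000 + 1.660·27.10)/11.66 = 4.716 mg/L.
Below outfall 2: Q → 13.03 m³/s, C = (11.66·4.716 + 1.370·56.00)/13.03 = 10.11 mg/L.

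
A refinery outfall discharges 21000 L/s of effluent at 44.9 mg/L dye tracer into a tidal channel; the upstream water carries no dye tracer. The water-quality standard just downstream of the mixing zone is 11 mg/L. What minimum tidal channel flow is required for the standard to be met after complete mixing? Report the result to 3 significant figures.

64700 L/s

Set C_mix = 11: (Q·0 + 21000·44.90) / (Q + 21000) = 11
→ Q = 21000·(44.90 − 11)/(11 − 0) = 64720 L/s.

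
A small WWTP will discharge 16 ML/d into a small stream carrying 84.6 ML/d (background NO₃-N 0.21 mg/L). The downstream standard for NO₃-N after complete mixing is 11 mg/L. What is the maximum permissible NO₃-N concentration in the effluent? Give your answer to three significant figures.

At the limit, (Qr·Cr + Qe·Cₑ)/(Qr + Qe) = 11:
Cₑ = (100.6·11 − 84.60·0.2100) / 16.00 = 68.05 mg/L.

68.1 mg/L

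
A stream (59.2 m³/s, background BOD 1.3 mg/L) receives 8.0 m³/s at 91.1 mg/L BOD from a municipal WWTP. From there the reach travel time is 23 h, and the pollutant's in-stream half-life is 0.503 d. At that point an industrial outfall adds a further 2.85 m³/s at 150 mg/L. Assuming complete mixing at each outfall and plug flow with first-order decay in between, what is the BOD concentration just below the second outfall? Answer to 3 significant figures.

9.17 mg/L

Flow-weighted average: C = (59.20·1.300 + 8.000·91.10) / 67.20 = 805.8/67.20 = 11.99 mg/L; combined flow 67.20 m³/s.
Half-life 0.503 d → k = ln 2 / 0.503 = 1.378 d⁻¹.
Decay over the reach: 11.99·exp(−kt) = 11.99·0.2670 = 3.201 mg/L.
At the second outfall, C = (67.20·3.201 + 2.850·150.0) / (67.20 + 2.850) = 9.174 mg/L.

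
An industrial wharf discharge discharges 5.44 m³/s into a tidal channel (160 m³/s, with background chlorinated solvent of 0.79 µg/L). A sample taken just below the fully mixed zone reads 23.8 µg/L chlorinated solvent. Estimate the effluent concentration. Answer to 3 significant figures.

Mass balance: 160.0·0.7900 + 5.440·Cₑ = 165.4·23.80
→ Cₑ = (165.4·23.80 − 160.0·0.7900) / 5.440 = 700.6 µg/L.

701 µg/L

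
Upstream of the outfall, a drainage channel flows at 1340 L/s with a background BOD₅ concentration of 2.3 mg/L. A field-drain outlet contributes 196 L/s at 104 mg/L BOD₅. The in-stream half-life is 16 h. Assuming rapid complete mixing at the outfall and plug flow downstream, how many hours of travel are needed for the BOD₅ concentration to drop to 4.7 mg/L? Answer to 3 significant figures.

27.2 h

Mixed concentration C = ΣQC/ΣQ = (1340·2.300 + 196.0·104.0) / 1536 = 23470/1536 = 15.28 mg/L.
Half-life 16 h → k = ln 2 / 16 = 0.04332 h⁻¹ = 1.040 d⁻¹.
15.28·exp(−k·t) = 4.7 → t = ln(15.28/4.7)/k = 97960 s = 27.21 h.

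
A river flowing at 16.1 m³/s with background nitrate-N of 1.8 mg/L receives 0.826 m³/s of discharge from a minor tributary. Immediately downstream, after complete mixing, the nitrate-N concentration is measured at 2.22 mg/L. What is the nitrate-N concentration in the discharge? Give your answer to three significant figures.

10.4 mg/L

Mass balance: 16.10·1.800 + 0.8260·Cₑ = 16.93·2.220
→ Cₑ = (16.93·2.220 − 16.10·1.800) / 0.8260 = 10.41 mg/L.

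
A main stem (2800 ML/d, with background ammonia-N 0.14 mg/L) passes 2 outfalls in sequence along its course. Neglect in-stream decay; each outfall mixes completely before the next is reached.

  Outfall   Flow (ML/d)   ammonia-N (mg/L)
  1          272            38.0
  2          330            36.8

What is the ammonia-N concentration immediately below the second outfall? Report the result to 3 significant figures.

Below outfall 1: Q → 3072 ML/d, C = (2800·0.1400 + 272.0·38.00)/3072 = 3.492 mg/L.
Below outfall 2: Q → 3402 ML/d, C = (3072·3.492 + 330.0·36.80)/3402 = 6.723 mg/L.

6.72 mg/L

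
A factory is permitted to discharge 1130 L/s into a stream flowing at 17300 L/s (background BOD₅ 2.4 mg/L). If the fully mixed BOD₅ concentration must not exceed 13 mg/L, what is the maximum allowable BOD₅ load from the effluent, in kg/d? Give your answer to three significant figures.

Mass balance at the limit: 17300·2.400 + 1130·Cₑ = 18430·13 → Cₑ = 175.3 mg/L.
1130 L/s = 1.130 m³/s. Load = 1.130 m³/s × 175.3 g/m³ × 86 400 s/d = 17110 kg/d.

17100 kg/d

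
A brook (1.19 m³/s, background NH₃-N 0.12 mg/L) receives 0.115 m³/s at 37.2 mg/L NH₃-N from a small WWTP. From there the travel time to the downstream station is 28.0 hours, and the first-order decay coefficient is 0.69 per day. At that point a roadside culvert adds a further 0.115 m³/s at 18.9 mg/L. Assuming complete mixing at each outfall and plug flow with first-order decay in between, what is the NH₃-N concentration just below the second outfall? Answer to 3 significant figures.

After mixing, C = (1.190·0.1200 + 0.1150·37.20) / 1.305 = 4.421/1.305 = 3.388 mg/L; combined flow 1.305 m³/s.
First-order decay: C = 3.388·exp(−k·t) = 3.388·0.4471 = 1.515 mg/L.
At the second outfall, C = (1.305·1.515 + 0.1150·18.90) / (1.305 + 0.1150) = 2.923 mg/L.

2.92 mg/L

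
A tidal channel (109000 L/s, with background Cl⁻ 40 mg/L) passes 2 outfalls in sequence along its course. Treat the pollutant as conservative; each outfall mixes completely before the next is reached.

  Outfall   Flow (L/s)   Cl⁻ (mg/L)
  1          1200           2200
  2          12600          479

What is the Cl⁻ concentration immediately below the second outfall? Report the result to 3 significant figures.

106 mg/L

Below outfall 1: Q → 110200 L/s, C = (109000·40.00 + 1200·2200)/110200 = 63.52 mg/L.
Below outfall 2: Q → 122800 L/s, C = (110200·63.52 + 12600·479.0)/122800 = 106.2 mg/L.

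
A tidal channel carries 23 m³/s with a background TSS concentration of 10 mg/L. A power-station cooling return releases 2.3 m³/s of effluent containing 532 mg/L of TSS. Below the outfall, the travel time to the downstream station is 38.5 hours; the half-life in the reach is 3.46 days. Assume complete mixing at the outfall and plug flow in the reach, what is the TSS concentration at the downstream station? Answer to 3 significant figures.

41.7 mg/L

Mass balance: C = (23.00·10.00 + 2.300·532.0) / 25.30 = 1454/25.30 = 57.45 mg/L.
Half-life 3.46 d → k = ln 2 / 3.46 = 0.2003 d⁻¹.
First-order decay: C = 57.45·exp(−k·t) = 57.45·0.7252 = 41.66 mg/L.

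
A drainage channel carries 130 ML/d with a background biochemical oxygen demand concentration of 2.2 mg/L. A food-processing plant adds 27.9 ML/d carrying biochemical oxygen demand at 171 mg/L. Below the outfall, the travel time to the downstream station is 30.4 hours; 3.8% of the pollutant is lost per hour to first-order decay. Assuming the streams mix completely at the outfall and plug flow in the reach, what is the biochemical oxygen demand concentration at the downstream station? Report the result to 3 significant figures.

Mixed concentration C = ΣQC/ΣQ = (130.0·2.200 + 27.90·171.0) / 157.9 = 5057/157.9 = 32.03 mg/L.
3.8%/h lost → k = −ln(1 − 0.038) = 0.03874 h⁻¹.
Decay over the reach: 32.03·exp(−kt) = 32.03·0.3080 = 9.863 mg/L.

9.86 mg/L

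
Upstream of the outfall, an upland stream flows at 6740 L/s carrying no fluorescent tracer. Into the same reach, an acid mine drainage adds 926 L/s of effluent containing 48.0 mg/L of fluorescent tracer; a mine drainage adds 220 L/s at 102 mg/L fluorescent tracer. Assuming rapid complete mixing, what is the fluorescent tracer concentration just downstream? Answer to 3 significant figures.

8.48 mg/L

After mixing, C = (6740·0 + 926.0·48.00 + 220.0·102.0) / 7886 = 66890/7886 = 8.482 mg/L.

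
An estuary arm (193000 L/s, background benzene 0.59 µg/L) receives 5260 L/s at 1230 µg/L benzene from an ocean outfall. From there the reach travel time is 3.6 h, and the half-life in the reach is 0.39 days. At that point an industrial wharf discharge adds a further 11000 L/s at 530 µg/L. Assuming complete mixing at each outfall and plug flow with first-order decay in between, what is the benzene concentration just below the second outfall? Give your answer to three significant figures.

52.0 µg/L

Conservation of mass: C = (193000·0.5900 + 5260·1230) / 198300 = 6584000/198300 = 33.21 µg/L; combined flow 198300 L/s.
Half-life 0.39 d → k = ln 2 / 0.39 = 1.777 d⁻¹.
Applying C = C₀e^(−kt): 33.21 × 0.7660 = 25.44 µg/L.
Second outfall: C = (198300·25.44 + 11000·530.0)/209300 = 51.96 µg/L.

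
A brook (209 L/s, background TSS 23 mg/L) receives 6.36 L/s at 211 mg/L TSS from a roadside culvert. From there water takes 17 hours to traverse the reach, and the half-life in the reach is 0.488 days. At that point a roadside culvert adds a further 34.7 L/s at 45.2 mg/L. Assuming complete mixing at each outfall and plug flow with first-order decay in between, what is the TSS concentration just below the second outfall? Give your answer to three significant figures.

15.3 mg/L

Flow-weighted average: C = (209.0·23.00 + 6.360·211.0) / 215.4 = 6149/215.4 = 28.55 mg/L; combined flow 215.4 L/s.
Half-life 0.488 d → k = ln 2 / 0.488 = 1.420 d⁻¹.
Decay over the reach: 28.55·exp(−kt) = 28.55·0.3656 = 10.44 mg/L.
Second outfall: C = (215.4·10.44 + 34.70·45.20)/250.1 = 15.26 mg/L.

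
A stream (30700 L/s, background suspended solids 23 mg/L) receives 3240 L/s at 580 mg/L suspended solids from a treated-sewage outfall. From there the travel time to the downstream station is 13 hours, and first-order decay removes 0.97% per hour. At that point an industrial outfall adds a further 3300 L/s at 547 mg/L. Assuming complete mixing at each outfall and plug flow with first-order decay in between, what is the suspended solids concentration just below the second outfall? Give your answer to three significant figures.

Flow-weighted average: C = (30700·23.00 + 3240·580.0) / 33940 = 2585000/33940 = 76.17 mg/L; combined flow 33940 L/s.
0.97%/h lost → k = −ln(1 − 0.0097) = 0.009747 h⁻¹.
Applying C = C₀e^(−kt): 76.17 × 0.8810 = 67.11 mg/L.
At the second outfall, C = (33940·67.11 + 3300·547.0) / (33940 + 3300) = 109.6 mg/L.

110 mg/L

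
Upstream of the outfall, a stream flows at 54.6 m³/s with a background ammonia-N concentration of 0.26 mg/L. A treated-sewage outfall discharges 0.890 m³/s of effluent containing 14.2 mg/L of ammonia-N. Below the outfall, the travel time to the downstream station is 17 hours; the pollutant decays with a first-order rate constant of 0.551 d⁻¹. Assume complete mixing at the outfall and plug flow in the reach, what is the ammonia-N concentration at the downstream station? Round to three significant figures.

0.327 mg/L

Mixed concentration C = ΣQC/ΣQ = (54.60·0.2600 + 0.8900·14.20) / 55.49 = 26.83/55.49 = 0.4836 mg/L.
After decay, C = 0.4836 × e^(−kt) = 0.4836 × 0.6769 = 0.3273 mg/L.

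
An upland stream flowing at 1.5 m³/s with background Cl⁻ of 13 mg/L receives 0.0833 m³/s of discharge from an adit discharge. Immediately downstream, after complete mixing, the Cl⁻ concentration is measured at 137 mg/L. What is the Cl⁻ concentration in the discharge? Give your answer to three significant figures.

2370 mg/L

Mass balance: 1.500·13.00 + 0.08330·Cₑ = 1.583·137.0
→ Cₑ = (1.583·137.0 − 1.500·13.00) / 0.08330 = 2370 mg/L.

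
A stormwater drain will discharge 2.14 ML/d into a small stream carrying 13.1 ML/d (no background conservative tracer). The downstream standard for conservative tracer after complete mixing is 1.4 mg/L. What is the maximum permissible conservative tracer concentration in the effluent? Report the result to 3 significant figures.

At the limit, (Qr·Cr + Qe·Cₑ)/(Qr + Qe) = 1.4:
Cₑ = (15.24·1.4 − 13.10·0) / 2.140 = 9.970 mg/L.

9.97 mg/L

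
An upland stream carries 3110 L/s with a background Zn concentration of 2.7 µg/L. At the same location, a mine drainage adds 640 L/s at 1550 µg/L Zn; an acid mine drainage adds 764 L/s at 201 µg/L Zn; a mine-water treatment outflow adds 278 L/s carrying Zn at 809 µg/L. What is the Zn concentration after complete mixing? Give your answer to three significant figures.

After mixing, C = (3110·2.700 + 640.0·1550 + 764.0·201.0 + 278.0·809.0) / 4792 = 1379000/4792 = 287.7 µg/L.

288 µg/L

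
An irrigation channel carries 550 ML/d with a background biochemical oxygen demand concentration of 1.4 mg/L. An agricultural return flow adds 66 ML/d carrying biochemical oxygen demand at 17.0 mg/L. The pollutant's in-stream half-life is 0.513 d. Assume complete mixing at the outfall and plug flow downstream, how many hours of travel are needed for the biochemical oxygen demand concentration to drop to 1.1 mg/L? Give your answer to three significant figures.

Mass balance: C = (550.0·1.400 + 66.00·17.00) / 616.0 = 1892/616.0 = 3.071 mg/L.
Half-life 0.513 d → k = ln 2 / 0.513 = 1.351 d⁻¹.
3.071·exp(−k·t) = 1.1 → t = ln(3.071/1.1)/k = 65660 s = 18.24 h.

18.2 h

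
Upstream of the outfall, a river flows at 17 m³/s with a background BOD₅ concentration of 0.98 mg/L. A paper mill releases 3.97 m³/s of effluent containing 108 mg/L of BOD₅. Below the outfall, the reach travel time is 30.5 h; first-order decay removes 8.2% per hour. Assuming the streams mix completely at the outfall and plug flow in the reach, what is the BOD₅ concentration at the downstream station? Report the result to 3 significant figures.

Conservation of mass: C = (17.00·0.9800 + 3.970·108.0) / 20.97 = 445.4/20.97 = 21.24 mg/L.
8.2%/h lost → k = −ln(1 − 0.082) = 0.08556 h⁻¹.
Decay over the reach: 21.24·exp(−kt) = 21.24·0.07357 = 1.563 mg/L.

1.56 mg/L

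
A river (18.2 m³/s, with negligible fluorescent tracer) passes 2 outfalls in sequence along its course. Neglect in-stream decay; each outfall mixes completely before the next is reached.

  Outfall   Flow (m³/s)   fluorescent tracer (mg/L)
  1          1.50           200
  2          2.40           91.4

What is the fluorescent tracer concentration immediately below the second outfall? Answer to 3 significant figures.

23.5 mg/L

Below outfall 1: Q → 19.70 m³/s, C = (18.20·0 + 1.500·200.0)/19.70 = 15.23 mg/L.
Below outfall 2: Q → 22.10 m³/s, C = (19.70·15.23 + 2.400·91.40)/22.10 = 23.50 mg/L.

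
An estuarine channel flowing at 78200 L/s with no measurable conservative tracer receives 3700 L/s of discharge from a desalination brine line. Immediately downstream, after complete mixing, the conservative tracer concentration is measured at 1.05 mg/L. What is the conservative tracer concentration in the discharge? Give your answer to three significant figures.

Mass balance: 78200·0 + 3700·Cₑ = 81900·1.050
→ Cₑ = (81900·1.050 − 78200·0) / 3700 = 23.24 mg/L.

23.2 mg/L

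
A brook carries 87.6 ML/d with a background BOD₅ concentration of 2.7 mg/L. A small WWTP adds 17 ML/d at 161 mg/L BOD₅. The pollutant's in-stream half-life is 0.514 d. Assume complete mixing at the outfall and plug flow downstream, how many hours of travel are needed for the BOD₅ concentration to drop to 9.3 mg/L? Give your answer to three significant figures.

19.9 h

Conservation of mass: C = (87.60·2.700 + 17.00·161.0) / 104.6 = 2974/104.6 = 28.43 mg/L.
Half-life 0.514 d → k = ln 2 / 0.514 = 1.349 d⁻¹.
28.43·exp(−k·t) = 9.3 → t = ln(28.43/9.3)/k = 71590 s = 19.89 h.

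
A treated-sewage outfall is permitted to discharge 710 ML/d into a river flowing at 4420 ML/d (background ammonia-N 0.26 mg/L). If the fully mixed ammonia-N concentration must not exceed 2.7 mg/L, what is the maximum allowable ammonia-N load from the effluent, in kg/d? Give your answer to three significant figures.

Mass balance at the limit: 4420·0.2600 + 710.0·Cₑ = 5130·2.7 → Cₑ = 17.89 mg/L.
710.0 ML/d = 8.218 m³/s. Load = 8.218 m³/s × 17.89 g/m³ × 86 400 s/d = 12700 kg/d.

12700 kg/d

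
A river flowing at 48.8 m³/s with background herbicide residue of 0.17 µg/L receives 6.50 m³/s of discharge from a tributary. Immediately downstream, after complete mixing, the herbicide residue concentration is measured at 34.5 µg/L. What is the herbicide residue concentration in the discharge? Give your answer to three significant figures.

292 µg/L

Mass balance: 48.80·0.1700 + 6.500·Cₑ = 55.30·34.50
→ Cₑ = (55.30·34.50 − 48.80·0.1700) / 6.500 = 292.2 µg/L.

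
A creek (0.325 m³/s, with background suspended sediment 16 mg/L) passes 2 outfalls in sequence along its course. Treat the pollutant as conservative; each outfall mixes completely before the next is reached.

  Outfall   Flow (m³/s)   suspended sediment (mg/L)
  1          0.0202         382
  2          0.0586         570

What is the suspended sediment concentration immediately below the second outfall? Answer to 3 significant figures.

115 mg/L

After outfall 1: Q = 0.3250 + 0.02020 = 0.3452 m³/s; C = (0.3250·16.00 + 0.02020·382.0)/0.3452 = 37.42 mg/L.
After outfall 2: Q = 0.3452 + 0.05860 = 0.4038 m³/s; C = (0.3452·37.42 + 0.05860·570.0)/0.4038 = 114.7 mg/L.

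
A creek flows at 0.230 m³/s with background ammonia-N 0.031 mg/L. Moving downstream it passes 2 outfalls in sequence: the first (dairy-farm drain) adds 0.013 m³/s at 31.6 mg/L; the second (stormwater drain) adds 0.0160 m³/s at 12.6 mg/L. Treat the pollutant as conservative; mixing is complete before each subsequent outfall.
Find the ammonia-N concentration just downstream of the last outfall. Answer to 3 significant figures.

Outfall 1: combined Q = 0.2430 m³/s; C = (0.2300·0.03100 + 0.01300·31.60)/0.2430 = 1.720 mg/L.
Outfall 2: combined Q = 0.2590 m³/s; C = (0.2430·1.720 + 0.01600·12.60)/0.2590 = 2.392 mg/L.

2.39 mg/L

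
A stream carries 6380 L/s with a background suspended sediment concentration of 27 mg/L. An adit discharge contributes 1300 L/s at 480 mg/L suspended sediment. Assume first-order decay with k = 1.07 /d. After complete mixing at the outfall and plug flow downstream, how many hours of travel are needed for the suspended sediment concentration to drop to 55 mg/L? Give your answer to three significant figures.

14.2 h

Mixed concentration C = ΣQC/ΣQ = (6380·27.00 + 1300·480.0) / 7680 = 796300/7680 = 103.7 mg/L.
103.7·exp(−k·t) = 55 → t = ln(103.7/55)/k = 51190 s = 14.22 h.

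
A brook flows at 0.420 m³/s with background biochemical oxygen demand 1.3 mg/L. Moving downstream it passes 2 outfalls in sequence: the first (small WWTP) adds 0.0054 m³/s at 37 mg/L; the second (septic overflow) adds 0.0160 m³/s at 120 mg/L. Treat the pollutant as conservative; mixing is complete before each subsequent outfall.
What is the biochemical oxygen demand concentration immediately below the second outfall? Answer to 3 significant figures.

6.04 mg/L

Outfall 1: combined Q = 0.4254 m³/s; C = (0.4200·1.300 + 0.005400·37.00)/0.4254 = 1.753 mg/L.
Outfall 2: combined Q = 0.4414 m³/s; C = (0.4254·1.753 + 0.01600·120.0)/0.4414 = 6.039 mg/L.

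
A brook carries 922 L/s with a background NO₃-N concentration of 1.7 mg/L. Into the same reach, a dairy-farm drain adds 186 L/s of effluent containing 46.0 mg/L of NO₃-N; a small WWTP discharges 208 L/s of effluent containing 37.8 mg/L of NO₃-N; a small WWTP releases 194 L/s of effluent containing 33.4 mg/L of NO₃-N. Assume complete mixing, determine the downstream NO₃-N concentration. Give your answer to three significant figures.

Mixed concentration C = ΣQC/ΣQ = (922.0·1.700 + 186.0·46.00 + 208.0·37.80 + 194.0·33.40) / 1510 = 24470/1510 = 16.20 mg/L.

16.2 mg/L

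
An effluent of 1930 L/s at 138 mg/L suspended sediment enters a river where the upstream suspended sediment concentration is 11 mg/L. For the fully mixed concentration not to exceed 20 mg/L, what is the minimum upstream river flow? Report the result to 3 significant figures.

25300 L/s

Set C_mix = 20: (Q·11.00 + 1930·138.0) / (Q + 1930) = 20
→ Q = 1930·(138.0 − 20)/(20 − 11.00) = 25300 L/s.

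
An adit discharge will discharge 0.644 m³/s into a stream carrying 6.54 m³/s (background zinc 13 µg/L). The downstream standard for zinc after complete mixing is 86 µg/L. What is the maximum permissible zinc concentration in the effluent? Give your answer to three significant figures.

827 µg/L

At the limit, (Qr·Cr + Qe·Cₑ)/(Qr + Qe) = 86:
Cₑ = (7.184·86 − 6.540·13.00) / 0.6440 = 827.3 µg/L.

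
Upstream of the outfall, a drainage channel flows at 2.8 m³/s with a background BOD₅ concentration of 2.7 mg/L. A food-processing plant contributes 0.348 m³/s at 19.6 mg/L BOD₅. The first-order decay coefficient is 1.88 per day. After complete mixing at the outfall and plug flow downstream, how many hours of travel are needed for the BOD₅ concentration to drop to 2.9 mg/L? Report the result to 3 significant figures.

After mixing, C = (2.800·2.700 + 0.3480·19.60) / 3.148 = 14.38/3.148 = 4.568 mg/L.
4.568·exp(−k·t) = 2.9 → t = ln(4.568/2.9)/k = 20880 s = 5.801 h.

5.80 h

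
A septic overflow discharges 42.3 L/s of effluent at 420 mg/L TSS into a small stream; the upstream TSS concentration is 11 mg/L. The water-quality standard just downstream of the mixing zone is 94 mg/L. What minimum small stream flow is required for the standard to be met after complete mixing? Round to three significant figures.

166 L/s

Set C_mix = 94: (Q·11.00 + 42.30·420.0) / (Q + 42.30) = 94
→ Q = 42.30·(420.0 − 94)/(94 − 11.00) = 166.1 L/s.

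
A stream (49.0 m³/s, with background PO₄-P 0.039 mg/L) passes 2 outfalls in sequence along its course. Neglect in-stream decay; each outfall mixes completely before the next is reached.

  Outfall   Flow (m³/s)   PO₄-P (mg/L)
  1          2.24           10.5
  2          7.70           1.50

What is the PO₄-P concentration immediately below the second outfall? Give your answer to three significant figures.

After outfall 1: Q = 49.00 + 2.240 = 51.24 m³/s; C = (49.00·0.03900 + 2.240·10.50)/51.24 = 0.4963 mg/L.
After outfall 2: Q = 51.24 + 7.700 = 58.94 m³/s; C = (51.24·0.4963 + 7.700·1.500)/58.94 = 0.6274 mg/L.

0.627 mg/L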